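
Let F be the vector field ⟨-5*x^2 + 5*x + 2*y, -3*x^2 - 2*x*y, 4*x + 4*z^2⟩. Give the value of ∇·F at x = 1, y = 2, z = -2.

-23

∂F₁/∂x = -10*x + 5
∂F₂/∂y = -2*x
∂F₃/∂z = 8*z
∇·F = -12*x + 8*z + 5
At (1, 2, -2): -23.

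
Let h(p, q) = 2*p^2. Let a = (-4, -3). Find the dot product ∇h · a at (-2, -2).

32

∂h/∂p = 4*p
∂h/∂q = 0
∇h at (-2, -2) = (-8, 0)
∇h · a = (-8)(-4) + (0)(-3) = 32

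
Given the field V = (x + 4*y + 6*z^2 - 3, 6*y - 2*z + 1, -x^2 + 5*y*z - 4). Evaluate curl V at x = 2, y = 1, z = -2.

(∇×V)₁ = ∂V₃/∂y − ∂V₂/∂z = 5*z + 2
(∇×V)₂ = ∂V₁/∂z − ∂V₃/∂x = 2*x + 12*z
(∇×V)₃ = ∂V₂/∂x − ∂V₁/∂y = -4
∇×V = (5*z + 2, 2*x + 12*z, -4)
At (2, 1, -2): (-8, -20, -4).

(-8, -20, -4)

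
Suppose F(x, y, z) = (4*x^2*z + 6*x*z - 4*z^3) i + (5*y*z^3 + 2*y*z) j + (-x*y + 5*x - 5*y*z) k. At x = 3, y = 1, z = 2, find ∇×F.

(∇×F)₁ = ∂F₃/∂y − ∂F₂/∂z = -x - 15*y*z^2 - 2*y - 5*z
(∇×F)₂ = ∂F₁/∂z − ∂F₃/∂x = 4*x^2 + 6*x + y - 12*z^2 - 5
(∇×F)₃ = ∂F₂/∂x − ∂F₁/∂y = 0
∇×F = (-x - 15*y*z^2 - 2*y - 5*z, 4*x^2 + 6*x + y - 12*z^2 - 5, 0)
At (3, 1, 2): (-75, 2, 0).

(-75, 2, 0)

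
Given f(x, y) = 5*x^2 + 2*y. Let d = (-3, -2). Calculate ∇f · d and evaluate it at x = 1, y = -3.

-34

∂f/∂x = 10*x
∂f/∂y = 2
∇f at (1, -3) = (10, 2)
∇f · d = (10)(-3) + (2)(-2) = -34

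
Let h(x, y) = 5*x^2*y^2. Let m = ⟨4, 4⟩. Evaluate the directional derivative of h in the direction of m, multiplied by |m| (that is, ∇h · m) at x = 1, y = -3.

240

∂h/∂x = 10*x*y^2
∂h/∂y = 10*x^2*y
∇h at (1, -3) = (90, -30)
∇h · m = (90)(4) + (-30)(4) = 240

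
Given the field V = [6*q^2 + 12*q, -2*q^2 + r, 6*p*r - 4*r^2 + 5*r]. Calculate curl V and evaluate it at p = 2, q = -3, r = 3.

(∇×V)₁ = ∂V₃/∂q − ∂V₂/∂r = -1
(∇×V)₂ = ∂V₁/∂r − ∂V₃/∂p = -6*r
(∇×V)₃ = ∂V₂/∂p − ∂V₁/∂q = -12*q - 12
∇×V = (-1, -6*r, -12*q - 12)
At (2, -3, 3): (-1, -18, 24).

(-1, -18, 24)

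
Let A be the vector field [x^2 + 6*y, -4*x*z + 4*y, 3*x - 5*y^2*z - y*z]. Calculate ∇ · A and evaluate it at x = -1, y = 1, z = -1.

∂A₁/∂x = 2*x
∂A₂/∂y = 4
∂A₃/∂z = -5*y^2 - y
∇·A = 2*x - 5*y^2 - y + 4
At (-1, 1, -1): -4.

-4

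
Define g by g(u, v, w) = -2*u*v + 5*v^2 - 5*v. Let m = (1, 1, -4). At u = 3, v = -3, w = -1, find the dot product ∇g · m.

-35

∂g/∂u = -2*v
∂g/∂v = -2*u + 10*v - 5
∂g/∂w = 0
∇g at (3, -3, -1) = (6, -41, 0)
∇g · m = (6)(1) + (-41)(1) + (0)(-4) = -35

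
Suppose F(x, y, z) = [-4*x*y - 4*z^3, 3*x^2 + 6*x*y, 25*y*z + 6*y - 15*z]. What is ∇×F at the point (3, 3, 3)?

(81, -108, 48)

(∇×F)₁ = ∂F₃/∂y − ∂F₂/∂z = 25*z + 6
(∇×F)₂ = ∂F₁/∂z − ∂F₃/∂x = -12*z^2
(∇×F)₃ = ∂F₂/∂x − ∂F₁/∂y = 10*x + 6*y
∇×F = (25*z + 6, -12*z^2, 10*x + 6*y)
At (3, 3, 3): (81, -108, 48).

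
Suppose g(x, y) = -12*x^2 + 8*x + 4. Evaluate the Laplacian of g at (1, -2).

∂²g/∂x² = -24
∂²g/∂y² = 0
∇²g = -24
At (1, -2): -24.

-24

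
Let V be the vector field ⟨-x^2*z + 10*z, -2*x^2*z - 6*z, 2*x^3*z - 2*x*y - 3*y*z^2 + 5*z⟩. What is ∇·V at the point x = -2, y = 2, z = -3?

13

∂V₁/∂x = -2*x*z
∂V₂/∂y = 0
∂V₃/∂z = 2*x^3 - 6*y*z + 5
∇·V = 2*x^3 - 2*x*z - 6*y*z + 5
At (-2, 2, -3): 13.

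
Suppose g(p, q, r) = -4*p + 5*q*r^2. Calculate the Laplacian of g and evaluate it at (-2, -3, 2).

-30

∂²g/∂p² = 0
∂²g/∂q² = 0
∂²g/∂r² = 10*q
∇²g = 10*q
At (-2, -3, 2): -30.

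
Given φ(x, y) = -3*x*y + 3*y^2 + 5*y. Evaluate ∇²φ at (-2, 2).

6

∂²φ/∂x² = 0
∂²φ/∂y² = 6
∇²φ = 6
At (-2, 2): 6.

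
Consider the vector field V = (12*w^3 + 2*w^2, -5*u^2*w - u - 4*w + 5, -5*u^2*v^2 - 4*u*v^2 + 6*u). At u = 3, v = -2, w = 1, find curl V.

(∇×V)₁ = ∂V₃/∂v − ∂V₂/∂w = -10*u^2*v + 5*u^2 - 8*u*v + 4
(∇×V)₂ = ∂V₁/∂w − ∂V₃/∂u = 10*u*v^2 + 4*v^2 + 36*w^2 + 4*w - 6
(∇×V)₃ = ∂V₂/∂u − ∂V₁/∂v = -10*u*w - 1
∇×V = (-10*u^2*v + 5*u^2 - 8*u*v + 4, 10*u*v^2 + 4*v^2 + 36*w^2 + 4*w - 6, -10*u*w - 1)
At (3, -2, 1): (277, 170, -31).

(277, 170, -31)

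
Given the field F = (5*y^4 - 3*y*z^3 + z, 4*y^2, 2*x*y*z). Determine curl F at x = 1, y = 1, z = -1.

(∇×F)₁ = ∂F₃/∂y − ∂F₂/∂z = 2*x*z
(∇×F)₂ = ∂F₁/∂z − ∂F₃/∂x = -9*y*z^2 - 2*y*z + 1
(∇×F)₃ = ∂F₂/∂x − ∂F₁/∂y = -20*y^3 + 3*z^3
∇×F = (2*x*z, -9*y*z^2 - 2*y*z + 1, -20*y^3 + 3*z^3)
At (1, 1, -1): (-2, -6, -23).

(-2, -6, -23)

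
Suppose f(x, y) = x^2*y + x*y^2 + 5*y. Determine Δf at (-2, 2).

0

∂²f/∂x² = 2*y
∂²f/∂y² = 2*x
∇²f = 2*x + 2*y
At (-2, 2): 0.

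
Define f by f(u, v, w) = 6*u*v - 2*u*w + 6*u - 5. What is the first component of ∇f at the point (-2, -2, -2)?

-2

(∇f)_1 = ∂f/∂u = 6*v - 2*w + 6
At (-2, -2, -2): -2.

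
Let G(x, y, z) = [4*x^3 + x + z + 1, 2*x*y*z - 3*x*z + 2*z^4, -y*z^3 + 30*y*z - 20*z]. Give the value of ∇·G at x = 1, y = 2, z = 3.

5

∂G₁/∂x = 12*x^2 + 1
∂G₂/∂y = 2*x*z
∂G₃/∂z = -3*y*z^2 + 30*y - 20
∇·G = 12*x^2 + 2*x*z - 3*y*z^2 + 30*y - 19
At (1, 2, 3): 5.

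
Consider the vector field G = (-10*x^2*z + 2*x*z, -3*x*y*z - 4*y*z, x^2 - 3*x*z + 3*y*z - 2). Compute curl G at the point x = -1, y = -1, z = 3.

(8, -1, 9)

(∇×G)₁ = ∂G₃/∂y − ∂G₂/∂z = 3*x*y + 4*y + 3*z
(∇×G)₂ = ∂G₁/∂z − ∂G₃/∂x = -10*x^2 + 3*z
(∇×G)₃ = ∂G₂/∂x − ∂G₁/∂y = -3*y*z
∇×G = (3*x*y + 4*y + 3*z, -10*x^2 + 3*z, -3*y*z)
At (-1, -1, 3): (8, -1, 9).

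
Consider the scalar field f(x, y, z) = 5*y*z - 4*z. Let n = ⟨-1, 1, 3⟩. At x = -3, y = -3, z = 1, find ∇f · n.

-52

∂f/∂x = 0
∂f/∂y = 5*z
∂f/∂z = 5*y - 4
∇f at (-3, -3, 1) = (0, 5, -19)
∇f · n = (0)(-1) + (5)(1) + (-19)(3) = -52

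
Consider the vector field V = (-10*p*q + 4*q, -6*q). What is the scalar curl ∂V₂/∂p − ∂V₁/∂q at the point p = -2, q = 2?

-24

∂V₂/∂p = 0
∂V₁/∂q = -10*p + 4
Scalar curl = 10*p - 4
At (-2, 2): -24.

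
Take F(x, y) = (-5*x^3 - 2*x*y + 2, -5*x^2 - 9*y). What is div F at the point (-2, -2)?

-65

∂F₁/∂x = -15*x^2 - 2*y
∂F₂/∂y = -9
∇·F = -15*x^2 - 2*y - 9
At (-2, -2): -65.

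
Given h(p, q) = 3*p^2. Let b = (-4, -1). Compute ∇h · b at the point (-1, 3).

∂h/∂p = 6*p
∂h/∂q = 0
∇h at (-1, 3) = (-6, 0)
∇h · b = (-6)(-4) + (0)(-1) = 24

24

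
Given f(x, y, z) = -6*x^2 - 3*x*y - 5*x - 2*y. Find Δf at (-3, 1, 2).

-12

∂²f/∂x² = -12
∂²f/∂y² = 0
∂²f/∂z² = 0
∇²f = -12
At (-3, 1, 2): -12.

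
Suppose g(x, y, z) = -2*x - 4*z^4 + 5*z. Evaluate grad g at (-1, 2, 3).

∂g/∂x = -2
∂g/∂y = 0
∂g/∂z = -16*z^3 + 5
∇g = (-2, 0, -16*z^3 + 5)
At (-1, 2, 3): (-2, 0, -427).

(-2, 0, -427)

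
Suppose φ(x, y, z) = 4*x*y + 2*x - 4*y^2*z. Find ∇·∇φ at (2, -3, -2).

16

∂²φ/∂x² = 0
∂²φ/∂y² = -8*z
∂²φ/∂z² = 0
∇²φ = -8*z
At (2, -3, -2): 16.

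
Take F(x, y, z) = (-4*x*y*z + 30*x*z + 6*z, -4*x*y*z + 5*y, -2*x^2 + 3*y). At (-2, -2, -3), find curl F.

(∇×F)₁ = ∂F₃/∂y − ∂F₂/∂z = 4*x*y + 3
(∇×F)₂ = ∂F₁/∂z − ∂F₃/∂x = -4*x*y + 34*x + 6
(∇×F)₃ = ∂F₂/∂x − ∂F₁/∂y = 4*x*z - 4*y*z
∇×F = (4*x*y + 3, -4*x*y + 34*x + 6, 4*x*z - 4*y*z)
At (-2, -2, -3): (19, -78, 0).

(19, -78, 0)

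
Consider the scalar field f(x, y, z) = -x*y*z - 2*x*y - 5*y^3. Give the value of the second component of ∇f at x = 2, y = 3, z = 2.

(∇f)_2 = ∂f/∂y = -x*z - 2*x - 15*y^2
At (2, 3, 2): -143.

-143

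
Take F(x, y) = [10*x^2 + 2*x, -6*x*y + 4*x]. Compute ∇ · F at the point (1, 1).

∂F₁/∂x = 20*x + 2
∂F₂/∂y = -6*x
∇·F = 14*x + 2
At (1, 1): 16.

16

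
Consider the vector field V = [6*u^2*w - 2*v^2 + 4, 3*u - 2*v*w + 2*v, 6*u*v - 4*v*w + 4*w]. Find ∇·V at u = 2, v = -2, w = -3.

∂V₁/∂u = 12*u*w
∂V₂/∂v = -2*w + 2
∂V₃/∂w = -4*v + 4
∇·V = 12*u*w - 4*v - 2*w + 6
At (2, -2, -3): -52.

-52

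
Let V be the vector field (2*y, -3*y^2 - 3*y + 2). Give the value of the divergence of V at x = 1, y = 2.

-15

∂V₁/∂x = 0
∂V₂/∂y = -6*y - 3
∇·V = -6*y - 3
At (1, 2): -15.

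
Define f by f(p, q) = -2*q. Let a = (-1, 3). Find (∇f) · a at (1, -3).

∂f/∂p = 0
∂f/∂q = -2
∇f at (1, -3) = (0, -2)
∇f · a = (0)(-1) + (-2)(3) = -6

-6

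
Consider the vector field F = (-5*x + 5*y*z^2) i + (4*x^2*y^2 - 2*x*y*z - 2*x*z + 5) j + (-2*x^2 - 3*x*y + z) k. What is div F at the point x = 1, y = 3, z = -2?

24

∂F₁/∂x = -5
∂F₂/∂y = 8*x^2*y - 2*x*z
∂F₃/∂z = 1
∇·F = 8*x^2*y - 2*x*z - 4
At (1, 3, -2): 24.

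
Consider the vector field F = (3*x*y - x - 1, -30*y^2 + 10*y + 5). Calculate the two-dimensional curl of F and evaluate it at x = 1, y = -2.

∂F₂/∂x = 0
∂F₁/∂y = 3*x
Scalar curl = -3*x
At (1, -2): -3.

-3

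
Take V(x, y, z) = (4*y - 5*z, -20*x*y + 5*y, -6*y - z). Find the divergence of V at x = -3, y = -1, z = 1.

64

∂V₁/∂x = 0
∂V₂/∂y = -20*x + 5
∂V₃/∂z = -1
∇·V = -20*x + 4
At (-3, -1, 1): 64.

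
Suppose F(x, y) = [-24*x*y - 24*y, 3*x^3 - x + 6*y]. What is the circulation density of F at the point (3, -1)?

176

∂F₂/∂x = 9*x^2 - 1
∂F₁/∂y = -24*x - 24
Scalar curl = 9*x^2 + 24*x + 23
At (3, -1): 176.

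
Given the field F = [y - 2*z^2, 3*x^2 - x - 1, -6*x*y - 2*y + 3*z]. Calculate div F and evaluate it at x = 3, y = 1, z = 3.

∂F₁/∂x = 0
∂F₂/∂y = 0
∂F₃/∂z = 3
∇·F = 3
At (3, 1, 3): 3.

3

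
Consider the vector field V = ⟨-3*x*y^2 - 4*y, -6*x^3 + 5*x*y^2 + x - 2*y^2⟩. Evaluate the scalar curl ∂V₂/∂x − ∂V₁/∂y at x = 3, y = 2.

-101

∂V₂/∂x = -18*x^2 + 5*y^2 + 1
∂V₁/∂y = -6*x*y - 4
Scalar curl = -18*x^2 + 6*x*y + 5*y^2 + 5
At (3, 2): -101.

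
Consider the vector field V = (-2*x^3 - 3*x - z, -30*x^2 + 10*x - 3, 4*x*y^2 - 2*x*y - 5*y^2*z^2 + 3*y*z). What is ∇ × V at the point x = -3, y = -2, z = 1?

(77, -21, 190)

(∇×V)₁ = ∂V₃/∂y − ∂V₂/∂z = 8*x*y - 2*x - 10*y*z^2 + 3*z
(∇×V)₂ = ∂V₁/∂z − ∂V₃/∂x = -4*y^2 + 2*y - 1
(∇×V)₃ = ∂V₂/∂x − ∂V₁/∂y = -60*x + 10
∇×V = (8*x*y - 2*x - 10*y*z^2 + 3*z, -4*y^2 + 2*y - 1, -60*x + 10)
At (-3, -2, 1): (77, -21, 190).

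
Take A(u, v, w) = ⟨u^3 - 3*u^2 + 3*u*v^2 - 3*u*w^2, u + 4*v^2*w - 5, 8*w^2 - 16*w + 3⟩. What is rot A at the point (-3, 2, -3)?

(∇×A)₁ = ∂A₃/∂v − ∂A₂/∂w = -4*v^2
(∇×A)₂ = ∂A₁/∂w − ∂A₃/∂u = -6*u*w
(∇×A)₃ = ∂A₂/∂u − ∂A₁/∂v = -6*u*v + 1
∇×A = (-4*v^2, -6*u*w, -6*u*v + 1)
At (-3, 2, -3): (-16, -54, 37).

(-16, -54, 37)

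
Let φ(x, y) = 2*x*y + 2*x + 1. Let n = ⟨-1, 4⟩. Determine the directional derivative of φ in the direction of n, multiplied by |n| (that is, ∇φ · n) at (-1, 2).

-14

∂φ/∂x = 2*y + 2
∂φ/∂y = 2*x
∇φ at (-1, 2) = (6, -2)
∇φ · n = (6)(-1) + (-2)(4) = -14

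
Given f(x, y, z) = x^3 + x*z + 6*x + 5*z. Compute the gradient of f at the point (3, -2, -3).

∂f/∂x = 3*x^2 + z + 6
∂f/∂y = 0
∂f/∂z = x + 5
∇f = (3*x^2 + z + 6, 0, x + 5)
At (3, -2, -3): (30, 0, 8).

(30, 0, 8)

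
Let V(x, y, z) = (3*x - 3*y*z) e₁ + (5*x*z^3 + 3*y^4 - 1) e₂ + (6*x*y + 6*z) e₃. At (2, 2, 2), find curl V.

(∇×V)₁ = ∂V₃/∂y − ∂V₂/∂z = -15*x*z^2 + 6*x
(∇×V)₂ = ∂V₁/∂z − ∂V₃/∂x = -9*y
(∇×V)₃ = ∂V₂/∂x − ∂V₁/∂y = 5*z^3 + 3*z
∇×V = (-15*x*z^2 + 6*x, -9*y, 5*z^3 + 3*z)
At (2, 2, 2): (-108, -18, 46).

(-108, -18, 46)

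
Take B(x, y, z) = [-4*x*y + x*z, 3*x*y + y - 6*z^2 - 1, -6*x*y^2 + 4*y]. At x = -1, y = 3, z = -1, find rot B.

(28, 53, 5)

(∇×B)₁ = ∂B₃/∂y − ∂B₂/∂z = -12*x*y + 12*z + 4
(∇×B)₂ = ∂B₁/∂z − ∂B₃/∂x = x + 6*y^2
(∇×B)₃ = ∂B₂/∂x − ∂B₁/∂y = 4*x + 3*y
∇×B = (-12*x*y + 12*z + 4, x + 6*y^2, 4*x + 3*y)
At (-1, 3, -1): (28, 53, 5).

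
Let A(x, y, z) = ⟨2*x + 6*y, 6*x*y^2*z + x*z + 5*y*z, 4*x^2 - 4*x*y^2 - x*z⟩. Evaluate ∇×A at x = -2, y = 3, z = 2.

(∇×A)₁ = ∂A₃/∂y − ∂A₂/∂z = -6*x*y^2 - 8*x*y - x - 5*y
(∇×A)₂ = ∂A₁/∂z − ∂A₃/∂x = -8*x + 4*y^2 + z
(∇×A)₃ = ∂A₂/∂x − ∂A₁/∂y = 6*y^2*z + z - 6
∇×A = (-6*x*y^2 - 8*x*y - x - 5*y, -8*x + 4*y^2 + z, 6*y^2*z + z - 6)
At (-2, 3, 2): (143, 54, 104).

(143, 54, 104)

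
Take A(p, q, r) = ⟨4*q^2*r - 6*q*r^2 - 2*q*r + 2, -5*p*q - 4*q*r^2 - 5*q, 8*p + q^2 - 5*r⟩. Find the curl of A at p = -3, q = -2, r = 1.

(-20, 36, 34)

(∇×A)₁ = ∂A₃/∂q − ∂A₂/∂r = 8*q*r + 2*q
(∇×A)₂ = ∂A₁/∂r − ∂A₃/∂p = 4*q^2 - 12*q*r - 2*q - 8
(∇×A)₃ = ∂A₂/∂p − ∂A₁/∂q = -8*q*r - 5*q + 6*r^2 + 2*r
∇×A = (8*q*r + 2*q, 4*q^2 - 12*q*r - 2*q - 8, -8*q*r - 5*q + 6*r^2 + 2*r)
At (-3, -2, 1): (-20, 36, 34).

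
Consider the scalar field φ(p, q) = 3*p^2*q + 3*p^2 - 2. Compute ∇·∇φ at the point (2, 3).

∂²φ/∂p² = 6*(q + 1)
∂²φ/∂q² = 0
∇²φ = 6*q + 6
At (2, 3): 24.

24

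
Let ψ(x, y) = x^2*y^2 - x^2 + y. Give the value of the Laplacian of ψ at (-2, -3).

24

∂²ψ/∂x² = 2*(y^2 - 1)
∂²ψ/∂y² = 2*x^2
∇²ψ = 2*x^2 + 2*y^2 - 2
At (-2, -3): 24.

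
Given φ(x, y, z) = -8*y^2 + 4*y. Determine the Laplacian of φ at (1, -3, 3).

-16

∂²φ/∂x² = 0
∂²φ/∂y² = -16
∂²φ/∂z² = 0
∇²φ = -16
At (1, -3, 3): -16.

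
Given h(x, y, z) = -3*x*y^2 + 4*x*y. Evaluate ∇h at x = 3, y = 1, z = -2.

∂h/∂x = -3*y^2 + 4*y
∂h/∂y = -6*x*y + 4*x
∂h/∂z = 0
∇h = (-3*y^2 + 4*y, -6*x*y + 4*x, 0)
At (3, 1, -2): (1, -6, 0).

(1, -6, 0)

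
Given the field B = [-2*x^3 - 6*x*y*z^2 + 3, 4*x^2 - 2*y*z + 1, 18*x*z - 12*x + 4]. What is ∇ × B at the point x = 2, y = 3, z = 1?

(6, -78, 28)

(∇×B)₁ = ∂B₃/∂y − ∂B₂/∂z = 2*y
(∇×B)₂ = ∂B₁/∂z − ∂B₃/∂x = -12*x*y*z - 18*z + 12
(∇×B)₃ = ∂B₂/∂x − ∂B₁/∂y = 6*x*z^2 + 8*x
∇×B = (2*y, -12*x*y*z - 18*z + 12, 6*x*z^2 + 8*x)
At (2, 3, 1): (6, -78, 28).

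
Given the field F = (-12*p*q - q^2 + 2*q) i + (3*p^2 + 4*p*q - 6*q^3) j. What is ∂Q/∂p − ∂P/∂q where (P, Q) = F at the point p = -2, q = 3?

-20

∂F₂/∂p = 6*p + 4*q
∂F₁/∂q = -12*p - 2*q + 2
Scalar curl = 18*p + 6*q - 2
At (-2, 3): -20.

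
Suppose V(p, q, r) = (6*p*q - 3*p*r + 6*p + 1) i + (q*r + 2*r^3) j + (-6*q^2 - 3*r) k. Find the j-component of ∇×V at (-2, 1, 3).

6

(∇×V)_2 = ∂V₁/∂r − ∂V₃/∂p
= -3*p − (0)
= -3*p
At (-2, 1, 3): 6.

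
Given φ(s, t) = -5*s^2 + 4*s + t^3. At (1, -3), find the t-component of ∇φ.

(∇φ)_2 = ∂φ/∂t = 3*t^2
At (1, -3): 27.

27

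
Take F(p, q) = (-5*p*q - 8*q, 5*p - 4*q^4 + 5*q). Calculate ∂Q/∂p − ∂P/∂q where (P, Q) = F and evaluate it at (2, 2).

∂F₂/∂p = 5
∂F₁/∂q = -5*p - 8
Scalar curl = 5*p + 13
At (2, 2): 23.

23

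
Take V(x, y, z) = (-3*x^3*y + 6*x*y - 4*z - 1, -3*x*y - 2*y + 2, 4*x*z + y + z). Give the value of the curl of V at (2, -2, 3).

(1, -16, 18)

(∇×V)₁ = ∂V₃/∂y − ∂V₂/∂z = 1
(∇×V)₂ = ∂V₁/∂z − ∂V₃/∂x = -4*z - 4
(∇×V)₃ = ∂V₂/∂x − ∂V₁/∂y = 3*x^3 - 6*x - 3*y
∇×V = (1, -4*z - 4, 3*x^3 - 6*x - 3*y)
At (2, -2, 3): (1, -16, 18).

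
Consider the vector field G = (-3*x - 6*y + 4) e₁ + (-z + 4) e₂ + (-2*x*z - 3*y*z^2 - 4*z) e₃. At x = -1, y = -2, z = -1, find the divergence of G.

∂G₁/∂x = -3
∂G₂/∂y = 0
∂G₃/∂z = -2*x - 6*y*z - 4
∇·G = -2*x - 6*y*z - 7
At (-1, -2, -1): -17.

-17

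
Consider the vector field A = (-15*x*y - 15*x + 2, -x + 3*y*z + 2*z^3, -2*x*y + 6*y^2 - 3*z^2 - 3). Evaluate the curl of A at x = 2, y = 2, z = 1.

(8, 4, 29)

(∇×A)₁ = ∂A₃/∂y − ∂A₂/∂z = -2*x + 9*y - 6*z^2
(∇×A)₂ = ∂A₁/∂z − ∂A₃/∂x = 2*y
(∇×A)₃ = ∂A₂/∂x − ∂A₁/∂y = 15*x - 1
∇×A = (-2*x + 9*y - 6*z^2, 2*y, 15*x - 1)
At (2, 2, 1): (8, 4, 29).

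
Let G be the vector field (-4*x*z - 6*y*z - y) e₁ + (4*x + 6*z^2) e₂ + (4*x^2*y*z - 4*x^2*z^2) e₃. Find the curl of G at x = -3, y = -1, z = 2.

(∇×G)₁ = ∂G₃/∂y − ∂G₂/∂z = 4*x^2*z - 12*z
(∇×G)₂ = ∂G₁/∂z − ∂G₃/∂x = -8*x*y*z + 8*x*z^2 - 4*x - 6*y
(∇×G)₃ = ∂G₂/∂x − ∂G₁/∂y = 6*z + 5
∇×G = (4*x^2*z - 12*z, -8*x*y*z + 8*x*z^2 - 4*x - 6*y, 6*z + 5)
At (-3, -1, 2): (48, -126, 17).

(48, -126, 17)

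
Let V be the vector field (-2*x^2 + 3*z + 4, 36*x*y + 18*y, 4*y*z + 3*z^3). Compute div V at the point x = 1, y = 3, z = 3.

143

∂V₁/∂x = -4*x
∂V₂/∂y = 36*x + 18
∂V₃/∂z = 4*y + 9*z^2
∇·V = 32*x + 4*y + 9*z^2 + 18
At (1, 3, 3): 143.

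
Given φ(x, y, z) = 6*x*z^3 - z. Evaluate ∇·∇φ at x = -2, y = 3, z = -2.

∂²φ/∂x² = 0
∂²φ/∂y² = 0
∂²φ/∂z² = 36*x*z
∇²φ = 36*x*z
At (-2, 3, -2): 144.

144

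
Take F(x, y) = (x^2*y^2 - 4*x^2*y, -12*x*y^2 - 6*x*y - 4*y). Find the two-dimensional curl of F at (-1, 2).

∂F₂/∂x = -12*y^2 - 6*y
∂F₁/∂y = 2*x^2*y - 4*x^2
Scalar curl = -2*x^2*y + 4*x^2 - 12*y^2 - 6*y
At (-1, 2): -60.

-60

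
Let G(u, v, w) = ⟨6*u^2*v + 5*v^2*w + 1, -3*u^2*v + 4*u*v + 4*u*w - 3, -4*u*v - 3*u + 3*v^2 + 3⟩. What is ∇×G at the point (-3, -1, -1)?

(18, 4, -90)

(∇×G)₁ = ∂G₃/∂v − ∂G₂/∂w = -8*u + 6*v
(∇×G)₂ = ∂G₁/∂w − ∂G₃/∂u = 5*v^2 + 4*v + 3
(∇×G)₃ = ∂G₂/∂u − ∂G₁/∂v = -6*u^2 - 6*u*v - 10*v*w + 4*v + 4*w
∇×G = (-8*u + 6*v, 5*v^2 + 4*v + 3, -6*u^2 - 6*u*v - 10*v*w + 4*v + 4*w)
At (-3, -1, -1): (18, 4, -90).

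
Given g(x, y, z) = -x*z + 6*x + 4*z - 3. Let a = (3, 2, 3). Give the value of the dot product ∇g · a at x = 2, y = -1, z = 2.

18

∂g/∂x = -z + 6
∂g/∂y = 0
∂g/∂z = -x + 4
∇g at (2, -1, 2) = (4, 0, 2)
∇g · a = (4)(3) + (0)(2) + (2)(3) = 18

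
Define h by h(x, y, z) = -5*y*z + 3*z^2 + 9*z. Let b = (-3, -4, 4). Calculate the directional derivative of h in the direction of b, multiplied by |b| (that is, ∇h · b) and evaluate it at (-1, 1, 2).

104

∂h/∂x = 0
∂h/∂y = -5*z
∂h/∂z = -5*y + 6*z + 9
∇h at (-1, 1, 2) = (0, -10, 16)
∇h · b = (0)(-3) + (-10)(-4) + (16)(4) = 104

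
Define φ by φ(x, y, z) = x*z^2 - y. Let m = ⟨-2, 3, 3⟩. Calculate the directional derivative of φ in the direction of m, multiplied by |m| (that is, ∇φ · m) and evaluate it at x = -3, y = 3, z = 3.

-75

∂φ/∂x = z^2
∂φ/∂y = -1
∂φ/∂z = 2*x*z
∇φ at (-3, 3, 3) = (9, -1, -18)
∇φ · m = (9)(-2) + (-1)(3) + (-18)(3) = -75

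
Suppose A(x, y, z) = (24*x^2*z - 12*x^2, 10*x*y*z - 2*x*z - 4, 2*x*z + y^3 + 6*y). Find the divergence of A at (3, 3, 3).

456

∂A₁/∂x = 48*x*z - 24*x
∂A₂/∂y = 10*x*z
∂A₃/∂z = 2*x
∇·A = 58*x*z - 22*x
At (3, 3, 3): 456.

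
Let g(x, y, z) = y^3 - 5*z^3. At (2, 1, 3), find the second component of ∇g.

(∇g)_2 = ∂g/∂y = 3*y^2
At (2, 1, 3): 3.

3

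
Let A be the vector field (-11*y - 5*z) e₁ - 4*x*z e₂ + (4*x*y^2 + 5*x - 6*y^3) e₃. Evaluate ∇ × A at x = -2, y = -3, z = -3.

(∇×A)₁ = ∂A₃/∂y − ∂A₂/∂z = 8*x*y + 4*x - 18*y^2
(∇×A)₂ = ∂A₁/∂z − ∂A₃/∂x = -4*y^2 - 10
(∇×A)₃ = ∂A₂/∂x − ∂A₁/∂y = -4*z + 11
∇×A = (8*x*y + 4*x - 18*y^2, -4*y^2 - 10, -4*z + 11)
At (-2, -3, -3): (-122, -46, 23).

(-122, -46, 23)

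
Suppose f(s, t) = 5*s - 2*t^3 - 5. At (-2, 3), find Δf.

∂²f/∂s² = 0
∂²f/∂t² = -12*t
∇²f = -12*t
At (-2, 3): -36.

-36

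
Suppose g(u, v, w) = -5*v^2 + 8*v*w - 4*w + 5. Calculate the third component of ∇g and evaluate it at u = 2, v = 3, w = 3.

(∇g)_3 = ∂g/∂w = 8*v - 4
At (2, 3, 3): 20.

20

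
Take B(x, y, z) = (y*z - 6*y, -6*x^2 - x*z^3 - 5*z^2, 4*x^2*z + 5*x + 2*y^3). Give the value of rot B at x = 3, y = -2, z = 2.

(80, -55, -40)

(∇×B)₁ = ∂B₃/∂y − ∂B₂/∂z = 3*x*z^2 + 6*y^2 + 10*z
(∇×B)₂ = ∂B₁/∂z − ∂B₃/∂x = -8*x*z + y - 5
(∇×B)₃ = ∂B₂/∂x − ∂B₁/∂y = -12*x - z^3 - z + 6
∇×B = (3*x*z^2 + 6*y^2 + 10*z, -8*x*z + y - 5, -12*x - z^3 - z + 6)
At (3, -2, 2): (80, -55, -40).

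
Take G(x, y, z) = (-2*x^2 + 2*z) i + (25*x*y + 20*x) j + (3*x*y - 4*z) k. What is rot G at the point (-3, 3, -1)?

(∇×G)₁ = ∂G₃/∂y − ∂G₂/∂z = 3*x
(∇×G)₂ = ∂G₁/∂z − ∂G₃/∂x = -3*y + 2
(∇×G)₃ = ∂G₂/∂x − ∂G₁/∂y = 25*y + 20
∇×G = (3*x, -3*y + 2, 25*y + 20)
At (-3, 3, -1): (-9, -7, 95).

(-9, -7, 95)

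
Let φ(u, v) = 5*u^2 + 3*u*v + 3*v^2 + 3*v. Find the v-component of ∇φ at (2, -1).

(∇φ)_2 = ∂φ/∂v = 3*u + 6*v + 3
At (2, -1): 3.

3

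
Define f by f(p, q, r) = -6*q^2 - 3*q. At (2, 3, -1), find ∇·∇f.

-12

∂²f/∂p² = 0
∂²f/∂q² = -12
∂²f/∂r² = 0
∇²f = -12
At (2, 3, -1): -12.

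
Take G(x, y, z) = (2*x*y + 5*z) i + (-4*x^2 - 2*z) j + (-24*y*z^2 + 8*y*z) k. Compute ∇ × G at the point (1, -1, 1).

(-14, 5, -10)

(∇×G)₁ = ∂G₃/∂y − ∂G₂/∂z = -24*z^2 + 8*z + 2
(∇×G)₂ = ∂G₁/∂z − ∂G₃/∂x = 5
(∇×G)₃ = ∂G₂/∂x − ∂G₁/∂y = -10*x
∇×G = (-24*z^2 + 8*z + 2, 5, -10*x)
At (1, -1, 1): (-14, 5, -10).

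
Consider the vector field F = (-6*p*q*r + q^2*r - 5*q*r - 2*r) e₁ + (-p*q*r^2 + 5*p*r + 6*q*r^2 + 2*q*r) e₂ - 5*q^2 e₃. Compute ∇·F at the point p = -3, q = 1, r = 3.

69

∂F₁/∂p = -6*q*r
∂F₂/∂q = -p*r^2 + 6*r^2 + 2*r
∂F₃/∂r = 0
∇·F = -p*r^2 - 6*q*r + 6*r^2 + 2*r
At (-3, 1, 3): 69.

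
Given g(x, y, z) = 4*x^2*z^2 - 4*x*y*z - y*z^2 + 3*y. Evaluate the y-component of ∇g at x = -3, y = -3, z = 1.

(∇g)_2 = ∂g/∂y = -4*x*z - z^2 + 3
At (-3, -3, 1): 14.

14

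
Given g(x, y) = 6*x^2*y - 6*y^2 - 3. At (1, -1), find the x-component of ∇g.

(∇g)_1 = ∂g/∂x = 12*x*y
At (1, -1): -12.

-12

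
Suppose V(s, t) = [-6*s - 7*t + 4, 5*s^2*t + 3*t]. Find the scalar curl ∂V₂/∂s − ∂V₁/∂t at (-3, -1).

37

∂V₂/∂s = 10*s*t
∂V₁/∂t = -7
Scalar curl = 10*s*t + 7
At (-3, -1): 37.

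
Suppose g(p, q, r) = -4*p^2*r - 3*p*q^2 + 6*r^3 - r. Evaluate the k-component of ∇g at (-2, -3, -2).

(∇g)_3 = ∂g/∂r = -4*p^2 + 18*r^2 - 1
At (-2, -3, -2): 55.

55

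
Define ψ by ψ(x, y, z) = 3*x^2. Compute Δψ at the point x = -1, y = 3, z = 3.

∂²ψ/∂x² = 6
∂²ψ/∂y² = 0
∂²ψ/∂z² = 0
∇²ψ = 6
At (-1, 3, 3): 6.

6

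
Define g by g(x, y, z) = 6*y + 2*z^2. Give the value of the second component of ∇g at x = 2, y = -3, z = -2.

6

(∇g)_2 = ∂g/∂y = 6
At (2, -3, -2): 6.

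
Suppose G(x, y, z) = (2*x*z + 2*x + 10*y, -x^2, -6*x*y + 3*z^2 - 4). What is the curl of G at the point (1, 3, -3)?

(∇×G)₁ = ∂G₃/∂y − ∂G₂/∂z = -6*x
(∇×G)₂ = ∂G₁/∂z − ∂G₃/∂x = 2*x + 6*y
(∇×G)₃ = ∂G₂/∂x − ∂G₁/∂y = -2*x - 10
∇×G = (-6*x, 2*x + 6*y, -2*x - 10)
At (1, 3, -3): (-6, 20, -12).

(-6, 20, -12)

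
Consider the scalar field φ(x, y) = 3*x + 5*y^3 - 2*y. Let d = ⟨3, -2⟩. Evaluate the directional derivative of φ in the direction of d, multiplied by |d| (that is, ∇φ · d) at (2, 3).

∂φ/∂x = 3
∂φ/∂y = 15*y^2 - 2
∇φ at (2, 3) = (3, 133)
∇φ · d = (3)(3) + (133)(-2) = -257

-257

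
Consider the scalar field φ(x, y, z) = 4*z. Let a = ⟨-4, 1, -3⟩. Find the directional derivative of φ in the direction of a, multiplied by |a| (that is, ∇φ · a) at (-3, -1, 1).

-12

∂φ/∂x = 0
∂φ/∂y = 0
∂φ/∂z = 4
∇φ at (-3, -1, 1) = (0, 0, 4)
∇φ · a = (0)(-4) + (0)(1) + (4)(-3) = -12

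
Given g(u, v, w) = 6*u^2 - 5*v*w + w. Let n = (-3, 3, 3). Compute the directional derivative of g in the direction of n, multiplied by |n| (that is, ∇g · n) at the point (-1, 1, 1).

9

∂g/∂u = 12*u
∂g/∂v = -5*w
∂g/∂w = -5*v + 1
∇g at (-1, 1, 1) = (-12, -5, -4)
∇g · n = (-12)(-3) + (-5)(3) + (-4)(3) = 9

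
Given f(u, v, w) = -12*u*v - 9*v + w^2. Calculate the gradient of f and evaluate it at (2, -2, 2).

∂f/∂u = -12*v
∂f/∂v = -12*u - 9
∂f/∂w = 2*w
∇f = (-12*v, -12*u - 9, 2*w)
At (2, -2, 2): (24, -33, 4).

(24, -33, 4)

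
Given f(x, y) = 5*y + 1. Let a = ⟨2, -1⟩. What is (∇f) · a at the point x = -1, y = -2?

∂f/∂x = 0
∂f/∂y = 5
∇f at (-1, -2) = (0, 5)
∇f · a = (0)(2) + (5)(-1) = -5

-5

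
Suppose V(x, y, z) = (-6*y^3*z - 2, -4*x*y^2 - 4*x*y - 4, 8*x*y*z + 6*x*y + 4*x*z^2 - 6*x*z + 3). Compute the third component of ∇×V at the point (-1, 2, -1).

-96

(∇×V)_3 = ∂V₂/∂x − ∂V₁/∂y
= -4*y^2 - 4*y − (-18*y^2*z)
= 18*y^2*z - 4*y^2 - 4*y
At (-1, 2, -1): -96.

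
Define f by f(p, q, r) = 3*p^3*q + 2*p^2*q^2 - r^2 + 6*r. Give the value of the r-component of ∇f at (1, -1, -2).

(∇f)_3 = ∂f/∂r = -2*r + 6
At (1, -1, -2): 10.

10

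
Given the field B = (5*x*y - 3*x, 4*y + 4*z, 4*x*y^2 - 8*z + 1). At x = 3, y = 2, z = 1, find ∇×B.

(∇×B)₁ = ∂B₃/∂y − ∂B₂/∂z = 8*x*y - 4
(∇×B)₂ = ∂B₁/∂z − ∂B₃/∂x = -4*y^2
(∇×B)₃ = ∂B₂/∂x − ∂B₁/∂y = -5*x
∇×B = (8*x*y - 4, -4*y^2, -5*x)
At (3, 2, 1): (44, -16, -15).

(44, -16, -15)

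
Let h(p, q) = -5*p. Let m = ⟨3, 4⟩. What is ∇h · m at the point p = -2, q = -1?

-15

∂h/∂p = -5
∂h/∂q = 0
∇h at (-2, -1) = (-5, 0)
∇h · m = (-5)(3) + (0)(4) = -15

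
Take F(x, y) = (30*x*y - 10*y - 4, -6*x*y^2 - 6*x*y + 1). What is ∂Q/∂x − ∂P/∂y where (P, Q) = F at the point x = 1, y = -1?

-20

∂F₂/∂x = -6*y^2 - 6*y
∂F₁/∂y = 30*x - 10
Scalar curl = -30*x - 6*y^2 - 6*y + 10
At (1, -1): -20.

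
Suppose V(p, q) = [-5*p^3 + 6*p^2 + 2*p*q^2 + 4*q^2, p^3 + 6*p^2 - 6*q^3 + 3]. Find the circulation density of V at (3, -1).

∂V₂/∂p = 3*p^2 + 12*p
∂V₁/∂q = 4*p*q + 8*q
Scalar curl = 3*p^2 - 4*p*q + 12*p - 8*q
At (3, -1): 83.

83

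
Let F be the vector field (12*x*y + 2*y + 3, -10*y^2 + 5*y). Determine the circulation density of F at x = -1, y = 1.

∂F₂/∂x = 0
∂F₁/∂y = 12*x + 2
Scalar curl = -12*x - 2
At (-1, 1): 10.

10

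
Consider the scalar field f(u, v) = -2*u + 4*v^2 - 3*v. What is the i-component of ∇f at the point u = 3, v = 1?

(∇f)_1 = ∂f/∂u = -2
At (3, 1): -2.

-2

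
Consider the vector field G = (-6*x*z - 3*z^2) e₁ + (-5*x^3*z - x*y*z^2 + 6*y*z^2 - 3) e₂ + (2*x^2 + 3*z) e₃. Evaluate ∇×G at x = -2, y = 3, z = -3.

(∇×G)₁ = ∂G₃/∂y − ∂G₂/∂z = 5*x^3 + 2*x*y*z - 12*y*z
(∇×G)₂ = ∂G₁/∂z − ∂G₃/∂x = -10*x - 6*z
(∇×G)₃ = ∂G₂/∂x − ∂G₁/∂y = -15*x^2*z - y*z^2
∇×G = (5*x^3 + 2*x*y*z - 12*y*z, -10*x - 6*z, -15*x^2*z - y*z^2)
At (-2, 3, -3): (104, 38, 153).

(104, 38, 153)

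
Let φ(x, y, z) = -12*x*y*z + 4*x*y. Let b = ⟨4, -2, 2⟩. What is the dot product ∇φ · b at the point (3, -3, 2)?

576

∂φ/∂x = -12*y*z + 4*y
∂φ/∂y = -12*x*z + 4*x
∂φ/∂z = -12*x*y
∇φ at (3, -3, 2) = (60, -60, 108)
∇φ · b = (60)(4) + (-60)(-2) + (108)(2) = 576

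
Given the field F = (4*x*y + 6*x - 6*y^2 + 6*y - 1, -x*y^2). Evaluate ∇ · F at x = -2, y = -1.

-2

∂F₁/∂x = 4*y + 6
∂F₂/∂y = -2*x*y
∇·F = -2*x*y + 4*y + 6
At (-2, -1): -2.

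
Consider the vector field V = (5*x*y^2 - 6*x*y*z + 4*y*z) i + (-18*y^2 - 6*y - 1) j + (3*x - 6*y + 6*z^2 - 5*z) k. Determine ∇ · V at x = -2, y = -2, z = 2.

129

∂V₁/∂x = 5*y^2 - 6*y*z
∂V₂/∂y = -36*y - 6
∂V₃/∂z = 12*z - 5
∇·V = 5*y^2 - 6*y*z - 36*y + 12*z - 11
At (-2, -2, 2): 129.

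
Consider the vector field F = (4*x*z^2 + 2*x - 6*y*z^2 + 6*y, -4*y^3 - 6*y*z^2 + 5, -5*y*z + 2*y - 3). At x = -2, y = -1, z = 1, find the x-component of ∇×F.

-15

(∇×F)_1 = ∂F₃/∂y − ∂F₂/∂z
= -5*z + 2 − (-12*y*z)
= 12*y*z - 5*z + 2
At (-2, -1, 1): -15.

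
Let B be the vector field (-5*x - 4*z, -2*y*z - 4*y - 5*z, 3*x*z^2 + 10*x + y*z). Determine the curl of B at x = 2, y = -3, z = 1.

(∇×B)₁ = ∂B₃/∂y − ∂B₂/∂z = 2*y + z + 5
(∇×B)₂ = ∂B₁/∂z − ∂B₃/∂x = -3*z^2 - 14
(∇×B)₃ = ∂B₂/∂x − ∂B₁/∂y = 0
∇×B = (2*y + z + 5, -3*z^2 - 14, 0)
At (2, -3, 1): (0, -17, 0).

(0, -17, 0)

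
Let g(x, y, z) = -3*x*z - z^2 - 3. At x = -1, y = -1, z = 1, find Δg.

-2

∂²g/∂x² = 0
∂²g/∂y² = 0
∂²g/∂z² = -2
∇²g = -2
At (-1, -1, 1): -2.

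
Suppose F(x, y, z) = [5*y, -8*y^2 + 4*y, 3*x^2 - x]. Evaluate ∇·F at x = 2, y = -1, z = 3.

∂F₁/∂x = 0
∂F₂/∂y = -16*y + 4
∂F₃/∂z = 0
∇·F = -16*y + 4
At (2, -1, 3): 20.

20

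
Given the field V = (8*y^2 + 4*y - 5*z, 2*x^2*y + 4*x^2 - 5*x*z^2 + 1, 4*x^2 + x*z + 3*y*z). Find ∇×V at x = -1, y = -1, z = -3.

(21, 6, -37)

(∇×V)₁ = ∂V₃/∂y − ∂V₂/∂z = 10*x*z + 3*z
(∇×V)₂ = ∂V₁/∂z − ∂V₃/∂x = -8*x - z - 5
(∇×V)₃ = ∂V₂/∂x − ∂V₁/∂y = 4*x*y + 8*x - 16*y - 5*z^2 - 4
∇×V = (10*x*z + 3*z, -8*x - z - 5, 4*x*y + 8*x - 16*y - 5*z^2 - 4)
At (-1, -1, -3): (21, 6, -37).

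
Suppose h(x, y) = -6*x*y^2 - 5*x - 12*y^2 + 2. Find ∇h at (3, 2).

(-29, -120)

∂h/∂x = -6*y^2 - 5
∂h/∂y = -12*x*y - 24*y
∇h = (-6*y^2 - 5, -12*x*y - 24*y)
At (3, 2): (-29, -120).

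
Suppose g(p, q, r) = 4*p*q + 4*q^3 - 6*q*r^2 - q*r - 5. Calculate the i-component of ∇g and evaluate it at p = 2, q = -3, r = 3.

(∇g)_1 = ∂g/∂p = 4*q
At (2, -3, 3): -12.

-12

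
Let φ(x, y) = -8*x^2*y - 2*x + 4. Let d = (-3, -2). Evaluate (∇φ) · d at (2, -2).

-122

∂φ/∂x = -16*x*y - 2
∂φ/∂y = -8*x^2
∇φ at (2, -2) = (62, -32)
∇φ · d = (62)(-3) + (-32)(-2) = -122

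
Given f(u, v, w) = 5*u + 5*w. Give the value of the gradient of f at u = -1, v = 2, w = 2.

(5, 0, 5)

∂f/∂u = 5
∂f/∂v = 0
∂f/∂w = 5
∇f = (5, 0, 5)
At (-1, 2, 2): (5, 0, 5).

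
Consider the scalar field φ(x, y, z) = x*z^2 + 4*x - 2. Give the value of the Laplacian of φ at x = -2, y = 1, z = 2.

∂²φ/∂x² = 0
∂²φ/∂y² = 0
∂²φ/∂z² = 2*x
∇²φ = 2*x
At (-2, 1, 2): -4.

-4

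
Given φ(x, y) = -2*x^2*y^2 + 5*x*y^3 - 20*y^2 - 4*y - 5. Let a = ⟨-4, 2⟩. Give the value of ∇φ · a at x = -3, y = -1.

26

∂φ/∂x = -4*x*y^2 + 5*y^3
∂φ/∂y = -4*x^2*y + 15*x*y^2 - 40*y - 4
∇φ at (-3, -1) = (7, 27)
∇φ · a = (7)(-4) + (27)(2) = 26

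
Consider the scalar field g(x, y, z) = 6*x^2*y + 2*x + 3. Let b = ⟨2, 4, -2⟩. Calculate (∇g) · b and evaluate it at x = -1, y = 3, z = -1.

-44

∂g/∂x = 12*x*y + 2
∂g/∂y = 6*x^2
∂g/∂z = 0
∇g at (-1, 3, -1) = (-34, 6, 0)
∇g · b = (-34)(2) + (6)(4) + (0)(-2) = -44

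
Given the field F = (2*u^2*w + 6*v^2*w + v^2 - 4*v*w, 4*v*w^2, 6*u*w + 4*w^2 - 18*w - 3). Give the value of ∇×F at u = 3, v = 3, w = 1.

(-24, 54, -38)

(∇×F)₁ = ∂F₃/∂v − ∂F₂/∂w = -8*v*w
(∇×F)₂ = ∂F₁/∂w − ∂F₃/∂u = 2*u^2 + 6*v^2 - 4*v - 6*w
(∇×F)₃ = ∂F₂/∂u − ∂F₁/∂v = -12*v*w - 2*v + 4*w
∇×F = (-8*v*w, 2*u^2 + 6*v^2 - 4*v - 6*w, -12*v*w - 2*v + 4*w)
At (3, 3, 1): (-24, 54, -38).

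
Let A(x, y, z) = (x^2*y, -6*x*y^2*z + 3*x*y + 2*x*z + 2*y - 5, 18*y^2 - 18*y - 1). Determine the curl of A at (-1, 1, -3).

(∇×A)₁ = ∂A₃/∂y − ∂A₂/∂z = 6*x*y^2 - 2*x + 36*y - 18
(∇×A)₂ = ∂A₁/∂z − ∂A₃/∂x = 0
(∇×A)₃ = ∂A₂/∂x − ∂A₁/∂y = -x^2 - 6*y^2*z + 3*y + 2*z
∇×A = (6*x*y^2 - 2*x + 36*y - 18, 0, -x^2 - 6*y^2*z + 3*y + 2*z)
At (-1, 1, -3): (14, 0, 14).

(14, 0, 14)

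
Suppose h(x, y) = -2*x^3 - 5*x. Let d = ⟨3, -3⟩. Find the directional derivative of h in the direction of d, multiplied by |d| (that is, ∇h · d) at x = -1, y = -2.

-33

∂h/∂x = -6*x^2 - 5
∂h/∂y = 0
∇h at (-1, -2) = (-11, 0)
∇h · d = (-11)(3) + (0)(-3) = -33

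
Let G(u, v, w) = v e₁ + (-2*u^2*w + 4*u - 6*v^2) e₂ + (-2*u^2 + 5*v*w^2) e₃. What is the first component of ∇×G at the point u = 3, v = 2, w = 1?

23

(∇×G)_1 = ∂G₃/∂v − ∂G₂/∂w
= 5*w^2 − (-2*u^2)
= 2*u^2 + 5*w^2
At (3, 2, 1): 23.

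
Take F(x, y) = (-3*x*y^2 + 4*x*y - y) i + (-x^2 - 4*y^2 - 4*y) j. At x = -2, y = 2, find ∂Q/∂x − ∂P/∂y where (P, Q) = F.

-11

∂F₂/∂x = -2*x
∂F₁/∂y = -6*x*y + 4*x - 1
Scalar curl = 6*x*y - 6*x + 1
At (-2, 2): -11.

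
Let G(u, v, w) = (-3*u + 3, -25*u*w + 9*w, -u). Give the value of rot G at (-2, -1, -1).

(-59, 1, 25)

(∇×G)₁ = ∂G₃/∂v − ∂G₂/∂w = 25*u - 9
(∇×G)₂ = ∂G₁/∂w − ∂G₃/∂u = 1
(∇×G)₃ = ∂G₂/∂u − ∂G₁/∂v = -25*w
∇×G = (25*u - 9, 1, -25*w)
At (-2, -1, -1): (-59, 1, 25).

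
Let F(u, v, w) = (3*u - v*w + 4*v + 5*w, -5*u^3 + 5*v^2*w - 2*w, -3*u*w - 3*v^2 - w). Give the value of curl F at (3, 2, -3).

(∇×F)₁ = ∂F₃/∂v − ∂F₂/∂w = -5*v^2 - 6*v + 2
(∇×F)₂ = ∂F₁/∂w − ∂F₃/∂u = -v + 3*w + 5
(∇×F)₃ = ∂F₂/∂u − ∂F₁/∂v = -15*u^2 + w - 4
∇×F = (-5*v^2 - 6*v + 2, -v + 3*w + 5, -15*u^2 + w - 4)
At (3, 2, -3): (-30, -6, -142).

(-30, -6, -142)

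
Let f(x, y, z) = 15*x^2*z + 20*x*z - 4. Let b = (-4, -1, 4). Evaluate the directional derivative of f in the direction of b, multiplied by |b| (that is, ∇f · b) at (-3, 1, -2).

-260

∂f/∂x = 30*x*z + 20*z
∂f/∂y = 0
∂f/∂z = 15*x^2 + 20*x
∇f at (-3, 1, -2) = (140, 0, 75)
∇f · b = (140)(-4) + (0)(-1) + (75)(4) = -260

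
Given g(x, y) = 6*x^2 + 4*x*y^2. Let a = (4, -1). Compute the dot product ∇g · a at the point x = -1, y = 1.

-24

∂g/∂x = 12*x + 4*y^2
∂g/∂y = 8*x*y
∇g at (-1, 1) = (-8, -8)
∇g · a = (-8)(4) + (-8)(-1) = -24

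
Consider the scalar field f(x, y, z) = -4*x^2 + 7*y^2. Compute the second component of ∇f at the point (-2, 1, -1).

(∇f)_2 = ∂f/∂y = 14*y
At (-2, 1, -1): 14.

14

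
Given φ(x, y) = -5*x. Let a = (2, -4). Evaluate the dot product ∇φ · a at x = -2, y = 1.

∂φ/∂x = -5
∂φ/∂y = 0
∇φ at (-2, 1) = (-5, 0)
∇φ · a = (-5)(2) + (0)(-4) = -10

-10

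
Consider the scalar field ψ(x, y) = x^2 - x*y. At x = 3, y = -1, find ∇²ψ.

2

∂²ψ/∂x² = 2
∂²ψ/∂y² = 0
∇²ψ = 2
At (3, -1): 2.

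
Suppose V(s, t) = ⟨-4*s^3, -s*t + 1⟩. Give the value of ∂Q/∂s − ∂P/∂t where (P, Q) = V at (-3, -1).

1

∂V₂/∂s = -t
∂V₁/∂t = 0
Scalar curl = -t
At (-3, -1): 1.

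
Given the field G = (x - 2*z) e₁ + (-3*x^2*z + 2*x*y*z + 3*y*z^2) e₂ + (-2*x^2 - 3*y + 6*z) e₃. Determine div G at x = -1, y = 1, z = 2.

15

∂G₁/∂x = 1
∂G₂/∂y = 2*x*z + 3*z^2
∂G₃/∂z = 6
∇·G = 2*x*z + 3*z^2 + 7
At (-1, 1, 2): 15.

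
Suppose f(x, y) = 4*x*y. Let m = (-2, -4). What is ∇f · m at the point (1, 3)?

∂f/∂x = 4*y
∂f/∂y = 4*x
∇f at (1, 3) = (12, 4)
∇f · m = (12)(-2) + (4)(-4) = -40

-40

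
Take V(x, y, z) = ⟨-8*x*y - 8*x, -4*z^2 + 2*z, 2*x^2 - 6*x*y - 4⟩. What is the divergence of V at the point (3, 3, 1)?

-32

∂V₁/∂x = -8*y - 8
∂V₂/∂y = 0
∂V₃/∂z = 0
∇·V = -8*y - 8
At (3, 3, 1): -32.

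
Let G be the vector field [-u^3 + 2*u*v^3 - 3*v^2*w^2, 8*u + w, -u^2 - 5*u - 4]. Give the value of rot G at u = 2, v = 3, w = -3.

(-1, 171, 62)

(∇×G)₁ = ∂G₃/∂v − ∂G₂/∂w = -1
(∇×G)₂ = ∂G₁/∂w − ∂G₃/∂u = 2*u - 6*v^2*w + 5
(∇×G)₃ = ∂G₂/∂u − ∂G₁/∂v = -6*u*v^2 + 6*v*w^2 + 8
∇×G = (-1, 2*u - 6*v^2*w + 5, -6*u*v^2 + 6*v*w^2 + 8)
At (2, 3, -3): (-1, 171, 62).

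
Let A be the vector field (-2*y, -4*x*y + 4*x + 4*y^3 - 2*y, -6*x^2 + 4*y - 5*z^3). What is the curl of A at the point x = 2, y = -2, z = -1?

(∇×A)₁ = ∂A₃/∂y − ∂A₂/∂z = 4
(∇×A)₂ = ∂A₁/∂z − ∂A₃/∂x = 12*x
(∇×A)₃ = ∂A₂/∂x − ∂A₁/∂y = -4*y + 6
∇×A = (4, 12*x, -4*y + 6)
At (2, -2, -1): (4, 24, 14).

(4, 24, 14)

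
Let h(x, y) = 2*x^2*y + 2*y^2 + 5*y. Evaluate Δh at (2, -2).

∂²h/∂x² = 4*y
∂²h/∂y² = 4
∇²h = 4*y + 4
At (2, -2): -4.

-4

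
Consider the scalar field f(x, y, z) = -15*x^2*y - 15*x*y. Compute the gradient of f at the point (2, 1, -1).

(-75, -90, 0)

∂f/∂x = -30*x*y - 15*y
∂f/∂y = -15*x^2 - 15*x
∂f/∂z = 0
∇f = (-30*x*y - 15*y, -15*x^2 - 15*x, 0)
At (2, 1, -1): (-75, -90, 0).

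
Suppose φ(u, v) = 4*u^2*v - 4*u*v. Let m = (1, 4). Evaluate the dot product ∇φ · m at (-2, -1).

∂φ/∂u = 8*u*v - 4*v
∂φ/∂v = 4*u^2 - 4*u
∇φ at (-2, -1) = (20, 24)
∇φ · m = (20)(1) + (24)(4) = 116

116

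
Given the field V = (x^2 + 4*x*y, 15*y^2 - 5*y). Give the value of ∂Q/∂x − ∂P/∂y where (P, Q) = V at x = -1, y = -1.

4

∂V₂/∂x = 0
∂V₁/∂y = 4*x
Scalar curl = -4*x
At (-1, -1): 4.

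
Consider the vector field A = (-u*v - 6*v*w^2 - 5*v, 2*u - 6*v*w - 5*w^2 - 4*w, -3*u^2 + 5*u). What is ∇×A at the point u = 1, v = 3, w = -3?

(-8, 109, 62)

(∇×A)₁ = ∂A₃/∂v − ∂A₂/∂w = 6*v + 10*w + 4
(∇×A)₂ = ∂A₁/∂w − ∂A₃/∂u = 6*u - 12*v*w - 5
(∇×A)₃ = ∂A₂/∂u − ∂A₁/∂v = u + 6*w^2 + 7
∇×A = (6*v + 10*w + 4, 6*u - 12*v*w - 5, u + 6*w^2 + 7)
At (1, 3, -3): (-8, 109, 62).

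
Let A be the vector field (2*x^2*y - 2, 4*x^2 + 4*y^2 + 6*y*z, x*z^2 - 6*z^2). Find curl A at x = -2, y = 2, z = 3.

(∇×A)₁ = ∂A₃/∂y − ∂A₂/∂z = -6*y
(∇×A)₂ = ∂A₁/∂z − ∂A₃/∂x = -z^2
(∇×A)₃ = ∂A₂/∂x − ∂A₁/∂y = -2*x^2 + 8*x
∇×A = (-6*y, -z^2, -2*x^2 + 8*x)
At (-2, 2, 3): (-12, -9, -24).

(-12, -9, -24)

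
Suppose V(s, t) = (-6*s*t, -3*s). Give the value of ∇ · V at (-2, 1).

∂V₁/∂s = -6*t
∂V₂/∂t = 0
∇·V = -6*t
At (-2, 1): -6.

-6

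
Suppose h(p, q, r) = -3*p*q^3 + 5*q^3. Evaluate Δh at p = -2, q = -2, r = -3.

-132

∂²h/∂p² = 0
∂²h/∂q² = 6*q*(-3*p + 5)
∂²h/∂r² = 0
∇²h = -18*p*q + 30*q
At (-2, -2, -3): -132.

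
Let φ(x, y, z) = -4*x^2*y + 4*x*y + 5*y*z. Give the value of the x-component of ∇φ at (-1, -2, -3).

(∇φ)_1 = ∂φ/∂x = -8*x*y + 4*y
At (-1, -2, -3): -24.

-24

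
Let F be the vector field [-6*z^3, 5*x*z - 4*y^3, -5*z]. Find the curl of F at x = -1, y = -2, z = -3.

(∇×F)₁ = ∂F₃/∂y − ∂F₂/∂z = -5*x
(∇×F)₂ = ∂F₁/∂z − ∂F₃/∂x = -18*z^2
(∇×F)₃ = ∂F₂/∂x − ∂F₁/∂y = 5*z
∇×F = (-5*x, -18*z^2, 5*z)
At (-1, -2, -3): (5, -162, -15).

(5, -162, -15)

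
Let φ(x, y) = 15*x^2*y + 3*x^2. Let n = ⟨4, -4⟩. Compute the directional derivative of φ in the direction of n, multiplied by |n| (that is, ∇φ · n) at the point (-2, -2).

192

∂φ/∂x = 30*x*y + 6*x
∂φ/∂y = 15*x^2
∇φ at (-2, -2) = (108, 60)
∇φ · n = (108)(4) + (60)(-4) = 192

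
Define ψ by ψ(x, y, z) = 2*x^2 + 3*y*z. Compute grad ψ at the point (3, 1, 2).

∂ψ/∂x = 4*x
∂ψ/∂y = 3*z
∂ψ/∂z = 3*y
∇ψ = (4*x, 3*z, 3*y)
At (3, 1, 2): (12, 6, 3).

(12, 6, 3)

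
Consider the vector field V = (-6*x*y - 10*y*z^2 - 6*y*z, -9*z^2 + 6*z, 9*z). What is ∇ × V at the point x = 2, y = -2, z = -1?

(∇×V)₁ = ∂V₃/∂y − ∂V₂/∂z = 18*z - 6
(∇×V)₂ = ∂V₁/∂z − ∂V₃/∂x = -20*y*z - 6*y
(∇×V)₃ = ∂V₂/∂x − ∂V₁/∂y = 6*x + 10*z^2 + 6*z
∇×V = (18*z - 6, -20*y*z - 6*y, 6*x + 10*z^2 + 6*z)
At (2, -2, -1): (-24, -28, 16).

(-24, -28, 16)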